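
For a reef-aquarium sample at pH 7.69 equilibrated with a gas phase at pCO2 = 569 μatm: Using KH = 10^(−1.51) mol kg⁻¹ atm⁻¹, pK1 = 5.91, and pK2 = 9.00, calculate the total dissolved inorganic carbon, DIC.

DIC = 1.13 mmol/kg

[CO2*] = KH · pCO2 = 10^(−1.51) × 569×10^-6 = 1.758×10^-5 mol/kg
α₀ = 1/(1 + K1/[H⁺] + K1K2/[H⁺]²) = 1/(1 + 10^+1.78 + 10^+0.47) = 0.01557
DIC = [CO2*]/α₀ = 1.758×10^-5 / 0.01557 = 1.13 mmol/kg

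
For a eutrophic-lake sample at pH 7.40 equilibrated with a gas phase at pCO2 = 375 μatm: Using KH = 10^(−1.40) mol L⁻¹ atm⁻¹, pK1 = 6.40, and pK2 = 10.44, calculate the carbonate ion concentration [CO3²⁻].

[CO2*] = KH · pCO2 = 10^(−1.40) × 375×10^-6 = 1.493×10^-5 mol/L
α₀ = 1/(1 + K1/[H⁺] + K1K2/[H⁺]²) = 1/(1 + 10^+1.00 + 10^-2.04) = 0.09083
DIC = [CO2*]/α₀ = 1.493×10^-5 / 0.09083 = 0.1644 mmol/L
[CO3²⁻] = α₂·DIC; α₂ = 0.0008284, so [CO3²⁻] = 0.0008284 × 0.1644 = 0.000136 mmol/L = 0.136 μmol/L

[CO3²⁻] = 0.136 μmol/L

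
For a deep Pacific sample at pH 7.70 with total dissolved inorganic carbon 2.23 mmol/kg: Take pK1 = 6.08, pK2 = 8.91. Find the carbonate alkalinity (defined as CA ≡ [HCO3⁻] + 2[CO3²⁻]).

CA = 2.31 mmol/kg

CA = [HCO3⁻] + 2[CO3²⁻] = (α₁ + 2α₂)·DIC
At pH 7.70: [H⁺]/K1 = 10^-1.62 = 0.023988, K2/[H⁺] = 10^-1.21 = 0.061660
α₁ = 1/(1 + 0.023988 + 0.061660) = 1/1.0856 = 0.9211; α₂ = α₁·K2/[H⁺] = 0.05680
α₁ + 2α₂ = 1.0347
CA = 1.0347 × 2.23 = 2.31 mmol/kg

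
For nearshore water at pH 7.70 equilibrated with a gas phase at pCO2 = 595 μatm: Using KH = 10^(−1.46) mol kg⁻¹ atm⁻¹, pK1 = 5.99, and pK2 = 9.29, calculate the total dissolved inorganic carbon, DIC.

DIC = 1.11 mmol/kg

[CO2*] = KH · pCO2 = 10^(−1.46) × 595×10^-6 = 2.063×10^-5 mol/kg
α₀ = 1/(1 + K1/[H⁺] + K1K2/[H⁺]²) = 1/(1 + 10^+1.71 + 10^+0.12) = 0.01866
DIC = [CO2*]/α₀ = 2.063×10^-5 / 0.01866 = 1.11 mmol/kg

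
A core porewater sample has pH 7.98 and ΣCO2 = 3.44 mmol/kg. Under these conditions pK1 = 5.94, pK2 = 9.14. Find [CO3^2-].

α₂ = 1 / (1 + [H⁺]/K2 + [H⁺]²/(K1K2)) = 1 / (1 + 10^+1.16 + 10^-0.88)
   = 1 / (1 + 14.454 + 0.13183) = 1/15.586 = 0.06416
[CO3²⁻] = α₂ × DIC = 0.06416 × 3.44 = 0.221 mmol/kg

[CO3²⁻] = 0.221 mmol/kg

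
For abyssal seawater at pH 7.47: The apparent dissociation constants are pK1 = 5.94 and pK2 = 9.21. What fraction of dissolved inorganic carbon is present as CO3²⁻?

α₂ = 0.0174

α₂ = 1 / (1 + [H⁺]/K2 + [H⁺]²/(K1K2)) = 1 / (1 + 10^+1.74 + 10^+0.21)
   = 1 / (1 + 54.954 + 1.6218) = 1/57.576 = 0.01737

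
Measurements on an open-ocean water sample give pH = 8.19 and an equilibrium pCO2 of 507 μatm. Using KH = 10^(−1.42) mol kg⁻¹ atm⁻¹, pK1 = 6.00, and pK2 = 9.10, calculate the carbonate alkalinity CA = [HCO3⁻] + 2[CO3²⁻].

[CO2*] = KH · pCO2 = 10^(−1.42) × 507×10^-6 = 1.928×10^-5 mol/kg
α₀ = 1/(1 + K1/[H⁺] + K1K2/[H⁺]²) = 1/(1 + 10^+2.19 + 10^+1.28) = 0.005716
DIC = [CO2*]/α₀ = 1.928×10^-5 / 0.005716 = 3.372 mmol/kg
CA = (α₁ + 2α₂)·DIC = (0.8854 + 2×0.1089) × 3.372 = 3.72 mmol/kg

CA = 3.72 mmol/kg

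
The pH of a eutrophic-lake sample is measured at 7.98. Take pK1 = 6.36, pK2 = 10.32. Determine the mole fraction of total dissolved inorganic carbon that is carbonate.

α₂ = 0.00444

α₂ = 1 / (1 + [H⁺]/K2 + [H⁺]²/(K1K2)) = 1 / (1 + 10^+2.34 + 10^+0.72)
   = 1 / (1 + 218.78 + 5.2481) = 1/225.02 = 0.004444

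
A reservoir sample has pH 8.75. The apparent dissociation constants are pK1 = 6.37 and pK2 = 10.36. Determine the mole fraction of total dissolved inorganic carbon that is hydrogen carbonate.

α₁ = 0.972

α₁ = 1 / (1 + [H⁺]/K1 + K2/[H⁺]) = 1 / (1 + 10^-2.38 + 10^-1.61)
   = 1 / (1 + 0.0041687 + 0.024547) = 1/1.0287 = 0.9721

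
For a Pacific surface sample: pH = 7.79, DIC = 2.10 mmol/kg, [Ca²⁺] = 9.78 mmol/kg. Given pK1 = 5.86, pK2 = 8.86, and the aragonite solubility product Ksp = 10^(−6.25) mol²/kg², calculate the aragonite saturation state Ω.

α₂ = 1 / (1 + [H⁺]/K2 + [H⁺]²/(K1K2)) = 1 / (1 + 10^+1.07 + 10^-0.86)
   = 1 / (1 + 11.749 + 0.13804) = 1/12.887 = 0.07760
[CO3²⁻] = α₂ × DIC = 0.07760 × 2.10 = 0.1630 mmol/kg
Ksp = 10^(−6.25) = 5.623×10^-7
Ω = [Ca²⁺][CO3²⁻]/Ksp = (9.78×10^-3)(1.630×10^-4) / 5.623×10^-7 = 2.83

Ω = 2.83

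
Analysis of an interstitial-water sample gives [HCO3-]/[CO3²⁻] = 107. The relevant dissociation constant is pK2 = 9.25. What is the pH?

From K2 = [H⁺][CO3²⁻]/[HCO3-]:  pH = pK2 − log₁₀([HCO3-]/[CO3²⁻])
log₁₀(107) = +2.029
pH = 9.25 − (+2.029) = 7.22

pH = 7.22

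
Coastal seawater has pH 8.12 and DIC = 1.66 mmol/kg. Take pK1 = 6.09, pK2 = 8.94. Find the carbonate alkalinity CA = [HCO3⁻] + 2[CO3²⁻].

CA = [HCO3⁻] + 2[CO3²⁻] = (α₁ + 2α₂)·DIC
At pH 8.12: [H⁺]/K1 = 10^-2.03 = 0.0093325, K2/[H⁺] = 10^-0.82 = 0.15136
α₁ = 1/(1 + 0.0093325 + 0.15136) = 1/1.1607 = 0.8616; α₂ = α₁·K2/[H⁺] = 0.1304
α₁ + 2α₂ = 1.1224
CA = 1.1224 × 1.66 = 1.86 mmol/kg

CA = 1.86 mmol/kg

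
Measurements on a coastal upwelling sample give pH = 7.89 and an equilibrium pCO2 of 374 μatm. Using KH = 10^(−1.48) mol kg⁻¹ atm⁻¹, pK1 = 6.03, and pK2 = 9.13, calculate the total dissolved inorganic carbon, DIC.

[CO2*] = KH · pCO2 = 10^(−1.48) × 374×10^-6 = 1.238×10^-5 mol/kg
α₀ = 1/(1 + K1/[H⁺] + K1K2/[H⁺]²) = 1/(1 + 10^+1.86 + 10^+0.62) = 0.01288
DIC = [CO2*]/α₀ = 1.238×10^-5 / 0.01288 = 0.961 mmol/kg

DIC = 0.961 mmol/kg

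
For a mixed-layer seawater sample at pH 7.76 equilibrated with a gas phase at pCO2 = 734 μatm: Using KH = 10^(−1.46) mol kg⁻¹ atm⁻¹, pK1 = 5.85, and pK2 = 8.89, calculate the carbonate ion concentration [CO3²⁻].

[CO3²⁻] = 0.153 mmol/kg

[CO2*] = KH · pCO2 = 10^(−1.46) × 734×10^-6 = 2.545×10^-5 mol/kg
α₀ = 1/(1 + K1/[H⁺] + K1K2/[H⁺]²) = 1/(1 + 10^+1.91 + 10^+0.78) = 0.01132
DIC = [CO2*]/α₀ = 2.545×10^-5 / 0.01132 = 2.247 mmol/kg
[CO3²⁻] = α₂·DIC; α₂ = 0.06823, so [CO3²⁻] = 0.06823 × 2.247 = 0.153 mmol/kg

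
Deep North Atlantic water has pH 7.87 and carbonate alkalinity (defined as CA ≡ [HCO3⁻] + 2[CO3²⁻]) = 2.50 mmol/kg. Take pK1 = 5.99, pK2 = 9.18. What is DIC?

DIC = 2.42 mmol/kg

CA = [HCO3⁻] + 2[CO3²⁻] = (α₁ + 2α₂)·DIC
At pH 7.87: [H⁺]/K1 = 10^-1.88 = 0.013183, K2/[H⁺] = 10^-1.31 = 0.048978
α₁ = 1/(1 + 0.013183 + 0.048978) = 1/1.0622 = 0.9415; α₂ = α₁·K2/[H⁺] = 0.04611
α₁ + 2α₂ = 1.0337
DIC = CA / (α₁ + 2α₂) = 2.50 / 1.0337 = 2.42 mmol/kg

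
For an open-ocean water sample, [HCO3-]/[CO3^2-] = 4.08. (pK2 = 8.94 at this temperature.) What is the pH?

pH = 8.33

From K2 = [H⁺][CO3^2-]/[HCO3-]:  pH = pK2 − log₁₀([HCO3-]/[CO3^2-])
log₁₀(4.08) = +0.611
pH = 8.94 − (+0.611) = 8.33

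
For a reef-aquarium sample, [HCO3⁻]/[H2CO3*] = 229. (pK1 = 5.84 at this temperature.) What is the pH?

pH = 8.20

From K1 = [H⁺][HCO3⁻]/[H2CO3*]:  pH = pK1 + log₁₀([HCO3⁻]/[H2CO3*])
log₁₀(229) = +2.360
pH = 5.84 + (+2.360) = 8.20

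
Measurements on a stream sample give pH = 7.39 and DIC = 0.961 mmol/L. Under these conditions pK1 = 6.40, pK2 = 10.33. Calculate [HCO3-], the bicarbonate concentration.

α₁ = 1 / (1 + [H⁺]/K1 + K2/[H⁺]) = 1 / (1 + 10^-0.99 + 10^-2.94)
   = 1 / (1 + 0.10233 + 0.0011482) = 1/1.1035 = 0.9062
[HCO3⁻] = α₁ × DIC = 0.9062 × 0.961 = 0.871 mmol/L

[HCO3⁻] = 0.871 mmol/L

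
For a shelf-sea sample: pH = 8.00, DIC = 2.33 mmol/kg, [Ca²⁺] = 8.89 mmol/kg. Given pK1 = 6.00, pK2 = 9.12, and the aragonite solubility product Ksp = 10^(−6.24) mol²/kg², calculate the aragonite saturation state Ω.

Ω = 2.51

α₂ = 1 / (1 + [H⁺]/K2 + [H⁺]²/(K1K2)) = 1 / (1 + 10^+1.12 + 10^-0.88)
   = 1 / (1 + 13.183 + 0.13183) = 1/14.314 = 0.06986
[CO3²⁻] = α₂ × DIC = 0.06986 × 2.33 = 0.1628 mmol/kg
Ksp = 10^(−6.24) = 5.754×10^-7
Ω = [Ca²⁺][CO3²⁻]/Ksp = (8.89×10^-3)(1.628×10^-4) / 5.754×10^-7 = 2.51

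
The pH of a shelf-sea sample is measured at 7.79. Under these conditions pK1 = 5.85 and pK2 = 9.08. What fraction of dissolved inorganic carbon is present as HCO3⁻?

α₁ = 1 / (1 + [H⁺]/K1 + K2/[H⁺]) = 1 / (1 + 10^-1.94 + 10^-1.29)
   = 1 / (1 + 0.011482 + 0.051286) = 1/1.0628 = 0.9409

α₁ = 0.941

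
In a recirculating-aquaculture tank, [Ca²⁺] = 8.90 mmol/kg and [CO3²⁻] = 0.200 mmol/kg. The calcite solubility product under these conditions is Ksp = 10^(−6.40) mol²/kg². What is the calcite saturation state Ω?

Ksp = 10^(−6.40) = 3.981×10^-7
Ω = [Ca²⁺][CO3²⁻]/Ksp = (8.90×10^-3)(0.200×10^-3) / 3.981×10^-7 = 4.47

Ω = 4.47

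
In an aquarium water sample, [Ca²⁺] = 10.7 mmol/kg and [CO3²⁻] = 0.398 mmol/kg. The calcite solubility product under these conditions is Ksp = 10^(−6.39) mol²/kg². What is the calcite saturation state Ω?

Ω = 10.5

Ksp = 10^(−6.39) = 4.074×10^-7
Ω = [Ca²⁺][CO3²⁻]/Ksp = (10.7×10^-3)(0.398×10^-3) / 4.074×10^-7 = 10.5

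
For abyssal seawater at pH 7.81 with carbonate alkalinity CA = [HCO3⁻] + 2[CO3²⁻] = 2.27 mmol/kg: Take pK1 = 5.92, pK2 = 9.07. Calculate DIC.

DIC = 2.18 mmol/kg

CA = [HCO3⁻] + 2[CO3²⁻] = (α₁ + 2α₂)·DIC
At pH 7.81: [H⁺]/K1 = 10^-1.89 = 0.012882, K2/[H⁺] = 10^-1.26 = 0.054954
α₁ = 1/(1 + 0.012882 + 0.054954) = 1/1.0678 = 0.9365; α₂ = α₁·K2/[H⁺] = 0.05146
α₁ + 2α₂ = 1.0394
DIC = CA / (α₁ + 2α₂) = 2.27 / 1.0394 = 2.18 mmol/kg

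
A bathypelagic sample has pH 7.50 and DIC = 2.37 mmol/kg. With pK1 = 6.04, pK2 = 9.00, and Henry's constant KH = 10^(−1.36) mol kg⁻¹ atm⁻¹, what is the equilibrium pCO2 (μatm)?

pCO2 = 1770 μatm

α₀ = 1 / (1 + K1/[H⁺] + K1K2/[H⁺]²) = 1 / (1 + 10^+1.46 + 10^-0.04)
   = 1 / (1 + 28.840 + 0.91201) = 1/30.752 = 0.03252
[CO2*] = α₀ × DIC = 0.03252 × 2.37 = 0.07707 mmol/kg
pCO2 = [CO2*]/KH = 7.707×10^-5 / 4.365×10^-2 = 1770 μatm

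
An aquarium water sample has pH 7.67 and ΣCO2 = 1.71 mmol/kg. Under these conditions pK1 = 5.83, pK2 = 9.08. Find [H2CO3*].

[CO2*] = 0.0235 mmol/kg

α₀ = 1 / (1 + K1/[H⁺] + K1K2/[H⁺]²) = 1 / (1 + 10^+1.84 + 10^+0.43)
   = 1 / (1 + 69.183 + 2.6915) = 1/72.875 = 0.01372
[CO2*] = α₀ × DIC = 0.01372 × 1.71 = 0.0235 mmol/kg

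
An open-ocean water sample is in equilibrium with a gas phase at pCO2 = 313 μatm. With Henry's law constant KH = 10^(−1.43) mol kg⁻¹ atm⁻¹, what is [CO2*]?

KH = 10^(−1.43) = 3.715×10^-2 mol kg⁻¹ atm⁻¹
[CO2*] = KH · pCO2 = 3.715×10^-2 × 313×10^-6 atm = 1.16×10^-5 mol/kg

[CO2*] = 11.6 μmol/kg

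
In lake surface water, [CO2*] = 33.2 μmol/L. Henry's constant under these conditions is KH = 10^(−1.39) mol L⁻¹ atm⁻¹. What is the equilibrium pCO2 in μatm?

pCO2 = 815 μatm

KH = 10^(−1.39) = 4.074×10^-2 mol L⁻¹ atm⁻¹
pCO2 = [CO2*]/KH = 33.2×10^-6 / 4.074×10^-2 = 8.15×10^-4 atm = 815 μatm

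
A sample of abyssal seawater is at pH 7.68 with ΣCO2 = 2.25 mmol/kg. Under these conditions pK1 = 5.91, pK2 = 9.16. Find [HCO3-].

[HCO3⁻] = 2.14 mmol/kg

α₁ = 1 / (1 + [H⁺]/K1 + K2/[H⁺]) = 1 / (1 + 10^-1.77 + 10^-1.48)
   = 1 / (1 + 0.016982 + 0.033113) = 1/1.0501 = 0.9523
[HCO3⁻] = α₁ × DIC = 0.9523 × 2.25 = 2.14 mmol/kg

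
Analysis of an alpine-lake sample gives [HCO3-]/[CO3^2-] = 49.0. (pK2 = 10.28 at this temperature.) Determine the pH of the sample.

From K2 = [H⁺][CO3^2-]/[HCO3-]:  pH = pK2 − log₁₀([HCO3-]/[CO3^2-])
log₁₀(49.0) = +1.690
pH = 10.28 − (+1.690) = 8.59

pH = 8.59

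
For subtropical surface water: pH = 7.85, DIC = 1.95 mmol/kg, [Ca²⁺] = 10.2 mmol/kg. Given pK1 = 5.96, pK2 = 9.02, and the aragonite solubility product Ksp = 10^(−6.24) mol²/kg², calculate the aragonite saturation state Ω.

Ω = 2.16

α₂ = 1 / (1 + [H⁺]/K2 + [H⁺]²/(K1K2)) = 1 / (1 + 10^+1.17 + 10^-0.72)
   = 1 / (1 + 14.791 + 0.19055) = 1/15.982 = 0.06257
[CO3²⁻] = α₂ × DIC = 0.06257 × 1.95 = 0.1220 mmol/kg
Ksp = 10^(−6.24) = 5.754×10^-7
Ω = [Ca²⁺][CO3²⁻]/Ksp = (10.2×10^-3)(1.220×10^-4) / 5.754×10^-7 = 2.16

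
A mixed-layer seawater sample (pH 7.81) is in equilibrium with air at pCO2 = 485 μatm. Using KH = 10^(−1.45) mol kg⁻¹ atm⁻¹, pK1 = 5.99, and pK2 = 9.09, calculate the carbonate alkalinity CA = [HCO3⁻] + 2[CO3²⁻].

[CO2*] = KH · pCO2 = 10^(−1.45) × 485×10^-6 = 1.721×10^-5 mol/kg
α₀ = 1/(1 + K1/[H⁺] + K1K2/[H⁺]²) = 1/(1 + 10^+1.82 + 10^+0.54) = 0.01418
DIC = [CO2*]/α₀ = 1.721×10^-5 / 0.01418 = 1.214 mmol/kg
CA = (α₁ + 2α₂)·DIC = (0.9367 + 2×0.04916) × 1.214 = 1.26 mmol/kg

CA = 1.26 mmol/kg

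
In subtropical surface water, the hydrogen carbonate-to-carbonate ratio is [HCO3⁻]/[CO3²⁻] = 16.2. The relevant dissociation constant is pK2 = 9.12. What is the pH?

pH = 7.91

From K2 = [H⁺][CO3²⁻]/[HCO3⁻]:  pH = pK2 − log₁₀([HCO3⁻]/[CO3²⁻])
log₁₀(16.2) = +1.210
pH = 9.12 − (+1.210) = 7.91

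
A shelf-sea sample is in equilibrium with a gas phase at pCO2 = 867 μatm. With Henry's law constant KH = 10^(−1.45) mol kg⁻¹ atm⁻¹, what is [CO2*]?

[CO2*] = 30.8 μmol/kg

KH = 10^(−1.45) = 3.548×10^-2 mol kg⁻¹ atm⁻¹
[CO2*] = KH · pCO2 = 3.548×10^-2 × 867×10^-6 atm = 3.08×10^-5 mol/kg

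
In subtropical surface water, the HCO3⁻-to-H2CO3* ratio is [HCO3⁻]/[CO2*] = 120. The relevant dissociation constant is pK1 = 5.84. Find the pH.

pH = 7.92

From K1 = [H⁺][HCO3⁻]/[CO2*]:  pH = pK1 + log₁₀([HCO3⁻]/[CO2*])
log₁₀(120) = +2.079
pH = 5.84 + (+2.079) = 7.92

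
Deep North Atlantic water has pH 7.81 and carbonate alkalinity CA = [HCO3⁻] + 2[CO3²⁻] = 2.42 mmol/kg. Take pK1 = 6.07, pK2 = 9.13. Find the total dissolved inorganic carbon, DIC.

DIC = 2.35 mmol/kg

CA = [HCO3⁻] + 2[CO3²⁻] = (α₁ + 2α₂)·DIC
At pH 7.81: [H⁺]/K1 = 10^-1.74 = 0.018197, K2/[H⁺] = 10^-1.32 = 0.047863
α₁ = 1/(1 + 0.018197 + 0.047863) = 1/1.0661 = 0.9380; α₂ = α₁·K2/[H⁺] = 0.04490
α₁ + 2α₂ = 1.0278
DIC = CA / (α₁ + 2α₂) = 2.42 / 1.0278 = 2.35 mmol/kg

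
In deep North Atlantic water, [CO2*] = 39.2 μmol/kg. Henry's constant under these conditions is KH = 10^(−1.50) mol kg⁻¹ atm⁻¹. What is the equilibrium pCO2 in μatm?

pCO2 = 1240 μatm

KH = 10^(−1.50) = 3.162×10^-2 mol kg⁻¹ atm⁻¹
pCO2 = [CO2*]/KH = 39.2×10^-6 / 3.162×10^-2 = 1.24×10^-3 atm = 1240 μatm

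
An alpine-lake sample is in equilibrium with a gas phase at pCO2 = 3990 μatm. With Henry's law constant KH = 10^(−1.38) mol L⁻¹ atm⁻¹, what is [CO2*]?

KH = 10^(−1.38) = 4.169×10^-2 mol L⁻¹ atm⁻¹
[CO2*] = KH · pCO2 = 4.169×10^-2 × 3990×10^-6 atm = 1.66×10^-4 mol/L

[CO2*] = 166 μmol/L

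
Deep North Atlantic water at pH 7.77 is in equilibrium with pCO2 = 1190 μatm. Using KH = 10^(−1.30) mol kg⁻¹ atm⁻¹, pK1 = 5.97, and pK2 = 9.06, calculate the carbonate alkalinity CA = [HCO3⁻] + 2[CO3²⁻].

CA = 4.15 mmol/kg

[CO2*] = KH · pCO2 = 10^(−1.30) × 1190×10^-6 = 5.964×10^-5 mol/kg
α₀ = 1/(1 + K1/[H⁺] + K1K2/[H⁺]²) = 1/(1 + 10^+1.80 + 10^+0.51) = 0.01485
DIC = [CO2*]/α₀ = 5.964×10^-5 / 0.01485 = 4.016 mmol/kg
CA = (α₁ + 2α₂)·DIC = (0.9371 + 2×0.04806) × 4.016 = 4.15 mmol/kg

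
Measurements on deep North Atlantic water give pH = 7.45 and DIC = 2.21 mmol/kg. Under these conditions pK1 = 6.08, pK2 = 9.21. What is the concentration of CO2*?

α₀ = 1 / (1 + K1/[H⁺] + K1K2/[H⁺]²) = 1 / (1 + 10^+1.37 + 10^-0.39)
   = 1 / (1 + 23.442 + 0.40738) = 1/24.850 = 0.04024
[CO2*] = α₀ × DIC = 0.04024 × 2.21 = 0.0889 mmol/kg

[CO2*] = 0.0889 mmol/kg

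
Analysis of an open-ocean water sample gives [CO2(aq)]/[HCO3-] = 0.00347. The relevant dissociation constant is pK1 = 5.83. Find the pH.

From K1 = [H⁺][HCO3-]/[CO2(aq)]:  pH = pK1 − log₁₀([CO2(aq)]/[HCO3-])
log₁₀(0.00347) = -2.460
pH = 5.83 − (-2.460) = 8.29

pH = 8.29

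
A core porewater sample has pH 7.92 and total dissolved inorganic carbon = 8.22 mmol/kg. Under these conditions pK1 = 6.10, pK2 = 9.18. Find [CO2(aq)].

[CO2*] = 0.116 mmol/kg

α₀ = 1 / (1 + K1/[H⁺] + K1K2/[H⁺]²) = 1 / (1 + 10^+1.82 + 10^+0.56)
   = 1 / (1 + 66.069 + 3.6308) = 1/70.700 = 0.01414
[CO2*] = α₀ × DIC = 0.01414 × 8.22 = 0.116 mmol/kg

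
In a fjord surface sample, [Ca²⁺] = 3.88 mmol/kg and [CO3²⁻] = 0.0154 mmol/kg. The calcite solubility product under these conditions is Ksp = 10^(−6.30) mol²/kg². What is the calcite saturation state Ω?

Ksp = 10^(−6.30) = 5.012×10^-7
Ω = [Ca²⁺][CO3²⁻]/Ksp = (3.88×10^-3)(0.0154×10^-3) / 5.012×10^-7 = 0.119

Ω = 0.119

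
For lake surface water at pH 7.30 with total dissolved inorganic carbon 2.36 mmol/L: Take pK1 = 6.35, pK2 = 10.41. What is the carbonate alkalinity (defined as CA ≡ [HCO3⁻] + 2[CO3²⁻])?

CA = 2.12 mmol/L

CA = [HCO3⁻] + 2[CO3²⁻] = (α₁ + 2α₂)·DIC
At pH 7.30: [H⁺]/K1 = 10^-0.95 = 0.11220, K2/[H⁺] = 10^-3.11 = 0.00077625
α₁ = 1/(1 + 0.11220 + 0.00077625) = 1/1.1130 = 0.8985; α₂ = α₁·K2/[H⁺] = 0.0006975
α₁ + 2α₂ = 0.8999
CA = 0.8999 × 2.36 = 2.12 mmol/L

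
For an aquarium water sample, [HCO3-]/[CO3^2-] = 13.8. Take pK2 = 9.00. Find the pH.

From K2 = [H⁺][CO3^2-]/[HCO3-]:  pH = pK2 − log₁₀([HCO3-]/[CO3^2-])
log₁₀(13.8) = +1.140
pH = 9.00 − (+1.140) = 7.86

pH = 7.86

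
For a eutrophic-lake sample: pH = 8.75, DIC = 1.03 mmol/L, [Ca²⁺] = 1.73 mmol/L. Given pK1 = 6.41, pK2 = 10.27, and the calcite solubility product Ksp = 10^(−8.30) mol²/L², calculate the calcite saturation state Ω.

Ω = 10.4

α₂ = 1 / (1 + [H⁺]/K2 + [H⁺]²/(K1K2)) = 1 / (1 + 10^+1.52 + 10^-0.82)
   = 1 / (1 + 33.113 + 0.15136) = 1/34.264 = 0.02918
[CO3²⁻] = α₂ × DIC = 0.02918 × 1.03 = 0.03006 mmol/L
Ksp = 10^(−8.30) = 5.012×10^-9
Ω = [Ca²⁺][CO3²⁻]/Ksp = (1.73×10^-3)(3.006×10^-5) / 5.012×10^-9 = 10.4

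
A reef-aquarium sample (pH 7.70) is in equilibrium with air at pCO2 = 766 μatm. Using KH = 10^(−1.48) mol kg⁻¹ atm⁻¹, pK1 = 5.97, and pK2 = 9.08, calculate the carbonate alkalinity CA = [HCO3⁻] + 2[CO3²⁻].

CA = 1.48 mmol/kg

[CO2*] = KH · pCO2 = 10^(−1.48) × 766×10^-6 = 2.536×10^-5 mol/kg
α₀ = 1/(1 + K1/[H⁺] + K1K2/[H⁺]²) = 1/(1 + 10^+1.73 + 10^+0.35) = 0.01756
DIC = [CO2*]/α₀ = 2.536×10^-5 / 0.01756 = 1.444 mmol/kg
CA = (α₁ + 2α₂)·DIC = (0.9431 + 2×0.03932) × 1.444 = 1.48 mmol/kg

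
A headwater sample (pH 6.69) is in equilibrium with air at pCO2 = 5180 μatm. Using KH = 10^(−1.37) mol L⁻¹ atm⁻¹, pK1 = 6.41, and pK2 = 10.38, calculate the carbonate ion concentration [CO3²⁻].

[CO3²⁻] = 0.0860 μmol/L

[CO2*] = KH · pCO2 = 10^(−1.37) × 5180×10^-6 = 2.210×10^-4 mol/L
α₀ = 1/(1 + K1/[H⁺] + K1K2/[H⁺]²) = 1/(1 + 10^+0.28 + 10^-3.41) = 0.3441
DIC = [CO2*]/α₀ = 2.210×10^-4 / 0.3441 = 0.6421 mmol/L
[CO3²⁻] = α₂·DIC; α₂ = 0.0001339, so [CO3²⁻] = 0.0001339 × 0.6421 = 8.60×10^-5 mmol/L = 0.0860 μmol/L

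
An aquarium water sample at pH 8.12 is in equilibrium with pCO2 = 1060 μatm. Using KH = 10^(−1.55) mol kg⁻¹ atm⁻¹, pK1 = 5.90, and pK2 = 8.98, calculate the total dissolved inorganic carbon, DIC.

[CO2*] = KH · pCO2 = 10^(−1.55) × 1060×10^-6 = 2.987×10^-5 mol/kg
α₀ = 1/(1 + K1/[H⁺] + K1K2/[H⁺]²) = 1/(1 + 10^+2.22 + 10^+1.36) = 0.005267
DIC = [CO2*]/α₀ = 2.987×10^-5 / 0.005267 = 5.67 mmol/kg

DIC = 5.67 mmol/kg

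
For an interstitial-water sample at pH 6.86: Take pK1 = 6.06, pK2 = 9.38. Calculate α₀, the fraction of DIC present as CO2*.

α₀ = 1 / (1 + K1/[H⁺] + K1K2/[H⁺]²) = 1 / (1 + 10^+0.80 + 10^-1.72)
   = 1 / (1 + 6.3096 + 0.019055) = 1/7.3286 = 0.1365

α₀ = 0.136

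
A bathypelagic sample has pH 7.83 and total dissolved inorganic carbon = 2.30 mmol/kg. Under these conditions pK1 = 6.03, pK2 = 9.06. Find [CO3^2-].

α₂ = 1 / (1 + [H⁺]/K2 + [H⁺]²/(K1K2)) = 1 / (1 + 10^+1.23 + 10^-0.57)
   = 1 / (1 + 16.982 + 0.26915) = 1/18.252 = 0.05479
[CO3²⁻] = α₂ × DIC = 0.05479 × 2.30 = 0.126 mmol/kg

[CO3²⁻] = 0.126 mmol/kg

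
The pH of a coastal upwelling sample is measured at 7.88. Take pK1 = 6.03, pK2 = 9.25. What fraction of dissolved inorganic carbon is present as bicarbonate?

α₁ = 1 / (1 + [H⁺]/K1 + K2/[H⁺]) = 1 / (1 + 10^-1.85 + 10^-1.37)
   = 1 / (1 + 0.014125 + 0.042658) = 1/1.0568 = 0.9463

α₁ = 0.946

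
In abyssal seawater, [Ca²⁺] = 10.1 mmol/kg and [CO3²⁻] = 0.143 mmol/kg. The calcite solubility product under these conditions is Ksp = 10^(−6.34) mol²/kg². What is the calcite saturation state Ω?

Ksp = 10^(−6.34) = 4.571×10^-7
Ω = [Ca²⁺][CO3²⁻]/Ksp = (10.1×10^-3)(0.143×10^-3) / 4.571×10^-7 = 3.16

Ω = 3.16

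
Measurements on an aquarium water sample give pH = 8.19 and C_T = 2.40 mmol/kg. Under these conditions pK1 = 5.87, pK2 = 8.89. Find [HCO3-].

[HCO3⁻] = 1.99 mmol/kg

α₁ = 1 / (1 + [H⁺]/K1 + K2/[H⁺]) = 1 / (1 + 10^-2.32 + 10^-0.70)
   = 1 / (1 + 0.0047863 + 0.19953) = 1/1.2043 = 0.8303
[HCO3⁻] = α₁ × DIC = 0.8303 × 2.40 = 1.99 mmol/kg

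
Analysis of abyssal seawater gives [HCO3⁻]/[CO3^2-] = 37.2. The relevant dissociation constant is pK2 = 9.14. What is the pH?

pH = 7.57

From K2 = [H⁺][CO3^2-]/[HCO3⁻]:  pH = pK2 − log₁₀([HCO3⁻]/[CO3^2-])
log₁₀(37.2) = +1.571
pH = 9.14 − (+1.571) = 7.57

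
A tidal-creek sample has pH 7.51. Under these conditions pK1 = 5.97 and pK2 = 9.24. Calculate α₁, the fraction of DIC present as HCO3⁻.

α₁ = 0.955

α₁ = 1 / (1 + [H⁺]/K1 + K2/[H⁺]) = 1 / (1 + 10^-1.54 + 10^-1.73)
   = 1 / (1 + 0.028840 + 0.018621) = 1/1.0475 = 0.9547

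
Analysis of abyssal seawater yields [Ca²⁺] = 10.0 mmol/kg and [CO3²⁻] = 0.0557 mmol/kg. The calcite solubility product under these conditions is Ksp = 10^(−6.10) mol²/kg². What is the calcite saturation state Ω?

Ω = 0.701

Ksp = 10^(−6.10) = 7.943×10^-7
Ω = [Ca²⁺][CO3²⁻]/Ksp = (10.0×10^-3)(0.0557×10^-3) / 7.943×10^-7 = 0.701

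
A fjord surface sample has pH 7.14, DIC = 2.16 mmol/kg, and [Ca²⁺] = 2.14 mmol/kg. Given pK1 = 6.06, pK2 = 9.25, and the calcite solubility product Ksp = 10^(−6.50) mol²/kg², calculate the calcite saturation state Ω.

Ω = 0.104

α₂ = 1 / (1 + [H⁺]/K2 + [H⁺]²/(K1K2)) = 1 / (1 + 10^+2.11 + 10^+1.03)
   = 1 / (1 + 128.82 + 10.715) = 1/140.54 = 0.007115
[CO3²⁻] = α₂ × DIC = 0.007115 × 2.16 = 0.01537 mmol/kg = 15.37 μmol/kg
Ksp = 10^(−6.50) = 3.162×10^-7
Ω = [Ca²⁺][CO3²⁻]/Ksp = (2.14×10^-3)(1.537×10^-5) / 3.162×10^-7 = 0.104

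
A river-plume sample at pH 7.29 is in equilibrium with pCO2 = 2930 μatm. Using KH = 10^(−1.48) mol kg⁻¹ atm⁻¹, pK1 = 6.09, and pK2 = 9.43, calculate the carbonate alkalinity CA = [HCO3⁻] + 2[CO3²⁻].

[CO2*] = KH · pCO2 = 10^(−1.48) × 2930×10^-6 = 9.702×10^-5 mol/kg
α₀ = 1/(1 + K1/[H⁺] + K1K2/[H⁺]²) = 1/(1 + 10^+1.20 + 10^-0.94) = 0.05895
DIC = [CO2*]/α₀ = 9.702×10^-5 / 0.05895 = 1.646 mmol/kg
CA = (α₁ + 2α₂)·DIC = (0.9343 + 2×0.006768) × 1.646 = 1.56 mmol/kg

CA = 1.56 mmol/kg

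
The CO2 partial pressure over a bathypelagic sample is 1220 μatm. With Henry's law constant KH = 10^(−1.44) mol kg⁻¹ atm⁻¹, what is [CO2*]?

KH = 10^(−1.44) = 3.631×10^-2 mol kg⁻¹ atm⁻¹
[CO2*] = KH · pCO2 = 3.631×10^-2 × 1220×10^-6 atm = 4.43×10^-5 mol/kg

[CO2*] = 44.3 μmol/kg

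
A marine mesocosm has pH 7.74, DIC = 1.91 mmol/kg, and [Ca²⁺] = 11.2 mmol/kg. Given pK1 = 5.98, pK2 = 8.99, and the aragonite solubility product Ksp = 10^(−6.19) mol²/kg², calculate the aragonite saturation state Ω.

Ω = 1.74

α₂ = 1 / (1 + [H⁺]/K2 + [H⁺]²/(K1K2)) = 1 / (1 + 10^+1.25 + 10^-0.51)
   = 1 / (1 + 17.783 + 0.30903) = 1/19.092 = 0.05238
[CO3²⁻] = α₂ × DIC = 0.05238 × 1.91 = 0.1000 mmol/kg
Ksp = 10^(−6.19) = 6.457×10^-7
Ω = [Ca²⁺][CO3²⁻]/Ksp = (11.2×10^-3)(1.000×10^-4) / 6.457×10^-7 = 1.74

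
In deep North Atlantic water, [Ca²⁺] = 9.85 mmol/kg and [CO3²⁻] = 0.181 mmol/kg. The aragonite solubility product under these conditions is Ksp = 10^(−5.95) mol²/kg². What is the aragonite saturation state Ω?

Ω = 1.59

Ksp = 10^(−5.95) = 1.122×10^-6
Ω = [Ca²⁺][CO3²⁻]/Ksp = (9.85×10^-3)(0.181×10^-3) / 1.122×10^-6 = 1.59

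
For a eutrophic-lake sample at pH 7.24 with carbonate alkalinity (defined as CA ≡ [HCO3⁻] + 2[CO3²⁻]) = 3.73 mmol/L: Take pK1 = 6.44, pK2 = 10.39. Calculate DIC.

DIC = 4.32 mmol/L

CA = [HCO3⁻] + 2[CO3²⁻] = (α₁ + 2α₂)·DIC
At pH 7.24: [H⁺]/K1 = 10^-0.80 = 0.15849, K2/[H⁺] = 10^-3.15 = 0.00070795
α₁ = 1/(1 + 0.15849 + 0.00070795) = 1/1.1592 = 0.8627; α₂ = α₁·K2/[H⁺] = 0.0006107
α₁ + 2α₂ = 0.8639
DIC = CA / (α₁ + 2α₂) = 3.73 / 0.8639 = 4.32 mmol/L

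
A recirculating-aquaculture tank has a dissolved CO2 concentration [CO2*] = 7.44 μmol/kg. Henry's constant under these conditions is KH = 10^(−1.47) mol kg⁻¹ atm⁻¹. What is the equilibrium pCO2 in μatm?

pCO2 = 220 μatm

KH = 10^(−1.47) = 3.388×10^-2 mol kg⁻¹ atm⁻¹
pCO2 = [CO2*]/KH = 7.44×10^-6 / 3.388×10^-2 = 2.20×10^-4 atm = 220 μatm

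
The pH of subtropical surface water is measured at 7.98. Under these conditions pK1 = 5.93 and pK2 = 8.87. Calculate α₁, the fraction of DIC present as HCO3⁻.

α₁ = 0.879

α₁ = 1 / (1 + [H⁺]/K1 + K2/[H⁺]) = 1 / (1 + 10^-2.05 + 10^-0.89)
   = 1 / (1 + 0.0089125 + 0.12882) = 1/1.1377 = 0.8789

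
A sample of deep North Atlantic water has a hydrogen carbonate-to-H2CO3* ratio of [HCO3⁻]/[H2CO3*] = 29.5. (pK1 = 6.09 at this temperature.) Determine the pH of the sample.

pH = 7.56

From K1 = [H⁺][HCO3⁻]/[H2CO3*]:  pH = pK1 + log₁₀([HCO3⁻]/[H2CO3*])
log₁₀(29.5) = +1.470
pH = 6.09 + (+1.470) = 7.56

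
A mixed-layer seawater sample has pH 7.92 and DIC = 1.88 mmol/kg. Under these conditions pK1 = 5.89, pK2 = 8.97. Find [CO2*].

[CO2*] = 16.0 μmol/kg

α₀ = 1 / (1 + K1/[H⁺] + K1K2/[H⁺]²) = 1 / (1 + 10^+2.03 + 10^+0.98)
   = 1 / (1 + 107.15 + 9.5499) = 1/117.70 = 0.008496
[CO2*] = α₀ × DIC = 0.008496 × 1.88 = 0.0160 mmol/kg = 16.0 μmol/kg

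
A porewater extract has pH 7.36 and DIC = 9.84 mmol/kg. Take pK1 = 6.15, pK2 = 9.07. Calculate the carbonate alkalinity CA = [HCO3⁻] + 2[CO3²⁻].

CA = 9.46 mmol/kg

CA = [HCO3⁻] + 2[CO3²⁻] = (α₁ + 2α₂)·DIC
At pH 7.36: [H⁺]/K1 = 10^-1.21 = 0.061660, K2/[H⁺] = 10^-1.71 = 0.019498
α₁ = 1/(1 + 0.061660 + 0.019498) = 1/1.0812 = 0.9249; α₂ = α₁·K2/[H⁺] = 0.01803
α₁ + 2α₂ = 0.9610
CA = 0.9610 × 9.84 = 9.46 mmol/kg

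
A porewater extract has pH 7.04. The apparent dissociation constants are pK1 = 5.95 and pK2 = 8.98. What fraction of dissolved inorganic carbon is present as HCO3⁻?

α₁ = 0.915

α₁ = 1 / (1 + [H⁺]/K1 + K2/[H⁺]) = 1 / (1 + 10^-1.09 + 10^-1.94)
   = 1 / (1 + 0.081283 + 0.011482) = 1/1.0928 = 0.9151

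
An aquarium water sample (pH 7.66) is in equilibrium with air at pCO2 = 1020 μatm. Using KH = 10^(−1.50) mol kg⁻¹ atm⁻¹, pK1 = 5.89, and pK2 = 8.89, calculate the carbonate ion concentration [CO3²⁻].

[CO2*] = KH · pCO2 = 10^(−1.50) × 1020×10^-6 = 3.226×10^-5 mol/kg
α₀ = 1/(1 + K1/[H⁺] + K1K2/[H⁺]²) = 1/(1 + 10^+1.77 + 10^+0.54) = 0.01578
DIC = [CO2*]/α₀ = 3.226×10^-5 / 0.01578 = 2.043 mmol/kg
[CO3²⁻] = α₂·DIC; α₂ = 0.05473, so [CO3²⁻] = 0.05473 × 2.043 = 0.112 mmol/kg

[CO3²⁻] = 0.112 mmol/kg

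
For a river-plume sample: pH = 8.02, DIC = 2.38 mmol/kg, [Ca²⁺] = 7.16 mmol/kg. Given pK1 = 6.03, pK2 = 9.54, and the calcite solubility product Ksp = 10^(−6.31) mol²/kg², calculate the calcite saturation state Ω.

α₂ = 1 / (1 + [H⁺]/K2 + [H⁺]²/(K1K2)) = 1 / (1 + 10^+1.52 + 10^-0.47)
   = 1 / (1 + 33.113 + 0.33884) = 1/34.452 = 0.02903
[CO3²⁻] = α₂ × DIC = 0.02903 × 2.38 = 0.06908 mmol/kg
Ksp = 10^(−6.31) = 4.898×10^-7
Ω = [Ca²⁺][CO3²⁻]/Ksp = (7.16×10^-3)(6.908×10^-5) / 4.898×10^-7 = 1.01

Ω = 1.01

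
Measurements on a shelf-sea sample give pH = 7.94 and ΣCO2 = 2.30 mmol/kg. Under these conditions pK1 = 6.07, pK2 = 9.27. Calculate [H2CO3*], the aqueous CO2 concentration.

α₀ = 1 / (1 + K1/[H⁺] + K1K2/[H⁺]²) = 1 / (1 + 10^+1.87 + 10^+0.54)
   = 1 / (1 + 74.131 + 3.4674) = 1/78.598 = 0.01272
[CO2*] = α₀ × DIC = 0.01272 × 2.30 = 0.0293 mmol/kg

[CO2*] = 0.0293 mmol/kg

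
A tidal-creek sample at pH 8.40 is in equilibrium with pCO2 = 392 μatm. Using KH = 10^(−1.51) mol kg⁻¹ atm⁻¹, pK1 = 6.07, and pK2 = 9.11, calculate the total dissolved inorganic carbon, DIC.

DIC = 3.11 mmol/kg

[CO2*] = KH · pCO2 = 10^(−1.51) × 392×10^-6 = 1.211×10^-5 mol/kg
α₀ = 1/(1 + K1/[H⁺] + K1K2/[H⁺]²) = 1/(1 + 10^+2.33 + 10^+1.62) = 0.003899
DIC = [CO2*]/α₀ = 1.211×10^-5 / 0.003899 = 3.11 mmol/kg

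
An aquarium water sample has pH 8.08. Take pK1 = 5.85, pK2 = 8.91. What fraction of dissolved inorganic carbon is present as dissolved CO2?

α₀ = 1 / (1 + K1/[H⁺] + K1K2/[H⁺]²) = 1 / (1 + 10^+2.23 + 10^+1.40)
   = 1 / (1 + 169.82 + 25.119) = 1/195.94 = 0.005104

α₀ = 0.00510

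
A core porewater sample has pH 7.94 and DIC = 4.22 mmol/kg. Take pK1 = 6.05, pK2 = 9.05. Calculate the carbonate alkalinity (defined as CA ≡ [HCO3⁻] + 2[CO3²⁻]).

CA = [HCO3⁻] + 2[CO3²⁻] = (α₁ + 2α₂)·DIC
At pH 7.94: [H⁺]/K1 = 10^-1.89 = 0.012882, K2/[H⁺] = 10^-1.11 = 0.077625
α₁ = 1/(1 + 0.012882 + 0.077625) = 1/1.0905 = 0.9170; α₂ = α₁·K2/[H⁺] = 0.07118
α₁ + 2α₂ = 1.0594
CA = 1.0594 × 4.22 = 4.47 mmol/kg

CA = 4.47 mmol/kg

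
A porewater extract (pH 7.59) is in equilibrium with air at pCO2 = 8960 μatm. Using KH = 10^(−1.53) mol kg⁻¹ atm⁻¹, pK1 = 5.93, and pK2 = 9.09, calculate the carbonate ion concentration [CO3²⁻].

[CO2*] = KH · pCO2 = 10^(−1.53) × 8960×10^-6 = 2.644×10^-4 mol/kg
α₀ = 1/(1 + K1/[H⁺] + K1K2/[H⁺]²) = 1/(1 + 10^+1.66 + 10^+0.16) = 0.02077
DIC = [CO2*]/α₀ = 2.644×10^-4 / 0.02077 = 12.73 mmol/kg
[CO3²⁻] = α₂·DIC; α₂ = 0.03002, so [CO3²⁻] = 0.03002 × 12.73 = 0.382 mmol/kg

[CO3²⁻] = 0.382 mmol/kg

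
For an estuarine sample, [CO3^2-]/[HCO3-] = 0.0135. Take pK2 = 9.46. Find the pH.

From K2 = [H⁺][CO3^2-]/[HCO3-]:  pH = pK2 + log₁₀([CO3^2-]/[HCO3-])
log₁₀(0.0135) = -1.870
pH = 9.46 + (-1.870) = 7.59

pH = 7.59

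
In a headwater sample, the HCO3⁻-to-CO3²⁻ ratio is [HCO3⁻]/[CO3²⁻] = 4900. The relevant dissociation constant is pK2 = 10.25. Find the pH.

From K2 = [H⁺][CO3²⁻]/[HCO3⁻]:  pH = pK2 − log₁₀([HCO3⁻]/[CO3²⁻])
log₁₀(4900) = +3.690
pH = 10.25 − (+3.690) = 6.56

pH = 6.56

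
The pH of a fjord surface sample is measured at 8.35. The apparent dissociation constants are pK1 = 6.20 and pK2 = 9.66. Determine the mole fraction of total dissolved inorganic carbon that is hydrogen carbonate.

α₁ = 1 / (1 + [H⁺]/K1 + K2/[H⁺]) = 1 / (1 + 10^-2.15 + 10^-1.31)
   = 1 / (1 + 0.0070795 + 0.048978) = 1/1.0561 = 0.9469

α₁ = 0.947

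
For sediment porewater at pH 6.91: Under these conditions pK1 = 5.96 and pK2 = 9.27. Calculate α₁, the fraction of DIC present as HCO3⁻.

α₁ = 1 / (1 + [H⁺]/K1 + K2/[H⁺]) = 1 / (1 + 10^-0.95 + 10^-2.36)
   = 1 / (1 + 0.11220 + 0.0043652) = 1/1.1166 = 0.8956

α₁ = 0.896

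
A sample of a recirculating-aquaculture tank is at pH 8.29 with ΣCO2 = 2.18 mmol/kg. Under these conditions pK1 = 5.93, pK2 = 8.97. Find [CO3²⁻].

α₂ = 1 / (1 + [H⁺]/K2 + [H⁺]²/(K1K2)) = 1 / (1 + 10^+0.68 + 10^-1.68)
   = 1 / (1 + 4.7863 + 0.020893) = 1/5.8072 = 0.1722
[CO3²⁻] = α₂ × DIC = 0.1722 × 2.18 = 0.375 mmol/kg

[CO3²⁻] = 0.375 mmol/kg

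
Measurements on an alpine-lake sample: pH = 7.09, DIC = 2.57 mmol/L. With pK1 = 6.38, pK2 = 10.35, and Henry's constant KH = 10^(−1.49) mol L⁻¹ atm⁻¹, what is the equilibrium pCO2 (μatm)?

pCO2 = 1.30×10^4 μatm

α₀ = 1 / (1 + K1/[H⁺] + K1K2/[H⁺]²) = 1 / (1 + 10^+0.71 + 10^-2.55)
   = 1 / (1 + 5.1286 + 0.0028184) = 1/6.1314 = 0.1631
[CO2*] = α₀ × DIC = 0.1631 × 2.57 = 0.4192 mmol/L
pCO2 = [CO2*]/KH = 4.192×10^-4 / 3.236×10^-2 = 1.30×10^4 μatm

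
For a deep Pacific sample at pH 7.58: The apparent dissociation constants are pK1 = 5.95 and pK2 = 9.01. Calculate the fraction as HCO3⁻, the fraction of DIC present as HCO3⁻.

α₁ = 0.943

α₁ = 1 / (1 + [H⁺]/K1 + K2/[H⁺]) = 1 / (1 + 10^-1.63 + 10^-1.43)
   = 1 / (1 + 0.023442 + 0.037154) = 1/1.0606 = 0.9429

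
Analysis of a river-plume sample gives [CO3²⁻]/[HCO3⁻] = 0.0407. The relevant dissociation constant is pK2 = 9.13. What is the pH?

From K2 = [H⁺][CO3²⁻]/[HCO3⁻]:  pH = pK2 + log₁₀([CO3²⁻]/[HCO3⁻])
log₁₀(0.0407) = -1.390
pH = 9.13 + (-1.390) = 7.74

pH = 7.74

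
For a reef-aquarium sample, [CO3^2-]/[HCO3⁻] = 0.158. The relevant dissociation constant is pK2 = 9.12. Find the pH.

From K2 = [H⁺][CO3^2-]/[HCO3⁻]:  pH = pK2 + log₁₀([CO3^2-]/[HCO3⁻])
log₁₀(0.158) = -0.801
pH = 9.12 + (-0.801) = 8.32

pH = 8.32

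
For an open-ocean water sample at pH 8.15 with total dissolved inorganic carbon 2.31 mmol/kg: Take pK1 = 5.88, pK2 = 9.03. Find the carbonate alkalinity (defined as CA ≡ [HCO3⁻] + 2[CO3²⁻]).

CA = [HCO3⁻] + 2[CO3²⁻] = (α₁ + 2α₂)·DIC
At pH 8.15: [H⁺]/K1 = 10^-2.27 = 0.0053703, K2/[H⁺] = 10^-0.88 = 0.13183
α₁ = 1/(1 + 0.0053703 + 0.13183) = 1/1.1372 = 0.8794; α₂ = α₁·K2/[H⁺] = 0.1159
α₁ + 2α₂ = 1.1112
CA = 1.1112 × 2.31 = 2.57 mmol/kg

CA = 2.57 mmol/kg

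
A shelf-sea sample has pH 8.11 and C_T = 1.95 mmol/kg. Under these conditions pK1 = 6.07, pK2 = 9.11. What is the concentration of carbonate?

α₂ = 1 / (1 + [H⁺]/K2 + [H⁺]²/(K1K2)) = 1 / (1 + 10^+1.00 + 10^-1.04)
   = 1 / (1 + 10.000 + 0.091201) = 1/11.091 = 0.09016
[CO3²⁻] = α₂ × DIC = 0.09016 × 1.95 = 0.176 mmol/kg

[CO3²⁻] = 0.176 mmol/kg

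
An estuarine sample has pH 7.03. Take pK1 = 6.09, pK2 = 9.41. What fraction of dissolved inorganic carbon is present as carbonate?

α₂ = 0.00373

α₂ = 1 / (1 + [H⁺]/K2 + [H⁺]²/(K1K2)) = 1 / (1 + 10^+2.38 + 10^+1.44)
   = 1 / (1 + 239.88 + 27.542) = 1/268.43 = 0.003725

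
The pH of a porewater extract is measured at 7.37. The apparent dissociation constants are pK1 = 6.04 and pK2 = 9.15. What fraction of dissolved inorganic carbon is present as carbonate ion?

α₂ = 0.0156

α₂ = 1 / (1 + [H⁺]/K2 + [H⁺]²/(K1K2)) = 1 / (1 + 10^+1.78 + 10^+0.45)
   = 1 / (1 + 60.256 + 2.8184) = 1/64.074 = 0.01561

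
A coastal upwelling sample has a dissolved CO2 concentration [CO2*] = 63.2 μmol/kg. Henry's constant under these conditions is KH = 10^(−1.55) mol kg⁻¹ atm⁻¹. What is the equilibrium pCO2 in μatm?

pCO2 = 2240 μatm

KH = 10^(−1.55) = 2.818×10^-2 mol kg⁻¹ atm⁻¹
pCO2 = [CO2*]/KH = 63.2×10^-6 / 2.818×10^-2 = 2.24×10^-3 atm = 2240 μatm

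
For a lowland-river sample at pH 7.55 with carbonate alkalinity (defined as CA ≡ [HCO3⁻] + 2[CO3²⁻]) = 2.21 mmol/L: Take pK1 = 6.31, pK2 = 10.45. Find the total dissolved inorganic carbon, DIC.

DIC = 2.33 mmol/L

CA = [HCO3⁻] + 2[CO3²⁻] = (α₁ + 2α₂)·DIC
At pH 7.55: [H⁺]/K1 = 10^-1.24 = 0.057544, K2/[H⁺] = 10^-2.90 = 0.0012589
α₁ = 1/(1 + 0.057544 + 0.0012589) = 1/1.0588 = 0.9445; α₂ = α₁·K2/[H⁺] = 0.001189
α₁ + 2α₂ = 0.9468
DIC = CA / (α₁ + 2α₂) = 2.21 / 0.9468 = 2.33 mmol/L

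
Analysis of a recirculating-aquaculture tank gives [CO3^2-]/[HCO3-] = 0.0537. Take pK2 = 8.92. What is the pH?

pH = 7.65

From K2 = [H⁺][CO3^2-]/[HCO3-]:  pH = pK2 + log₁₀([CO3^2-]/[HCO3-])
log₁₀(0.0537) = -1.270
pH = 8.92 + (-1.270) = 7.65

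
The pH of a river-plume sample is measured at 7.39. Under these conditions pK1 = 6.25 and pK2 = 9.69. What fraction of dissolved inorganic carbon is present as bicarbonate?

α₁ = 0.928

α₁ = 1 / (1 + [H⁺]/K1 + K2/[H⁺]) = 1 / (1 + 10^-1.14 + 10^-2.30)
   = 1 / (1 + 0.072444 + 0.0050119) = 1/1.0775 = 0.9281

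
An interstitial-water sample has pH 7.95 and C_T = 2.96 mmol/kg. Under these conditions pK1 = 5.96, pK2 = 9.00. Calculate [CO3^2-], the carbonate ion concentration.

α₂ = 1 / (1 + [H⁺]/K2 + [H⁺]²/(K1K2)) = 1 / (1 + 10^+1.05 + 10^-0.94)
   = 1 / (1 + 11.220 + 0.11482) = 1/12.335 = 0.08107
[CO3²⁻] = α₂ × DIC = 0.08107 × 2.96 = 0.240 mmol/kg

[CO3²⁻] = 0.240 mmol/kg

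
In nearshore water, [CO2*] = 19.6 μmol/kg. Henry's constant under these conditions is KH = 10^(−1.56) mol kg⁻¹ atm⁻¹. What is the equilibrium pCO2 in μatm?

pCO2 = 712 μatm

KH = 10^(−1.56) = 2.754×10^-2 mol kg⁻¹ atm⁻¹
pCO2 = [CO2*]/KH = 19.6×10^-6 / 2.754×10^-2 = 7.12×10^-4 atm = 712 μatm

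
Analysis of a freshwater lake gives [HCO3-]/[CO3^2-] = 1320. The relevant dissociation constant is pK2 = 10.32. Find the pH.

From K2 = [H⁺][CO3^2-]/[HCO3-]:  pH = pK2 − log₁₀([HCO3-]/[CO3^2-])
log₁₀(1320) = +3.121
pH = 10.32 − (+3.121) = 7.20

pH = 7.20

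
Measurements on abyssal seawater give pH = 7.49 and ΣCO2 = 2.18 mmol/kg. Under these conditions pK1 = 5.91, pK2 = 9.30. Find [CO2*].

α₀ = 1 / (1 + K1/[H⁺] + K1K2/[H⁺]²) = 1 / (1 + 10^+1.58 + 10^-0.23)
   = 1 / (1 + 38.019 + 0.58884) = 1/39.608 = 0.02525
[CO2*] = α₀ × DIC = 0.02525 × 2.18 = 0.0550 mmol/kg

[CO2*] = 0.0550 mmol/kg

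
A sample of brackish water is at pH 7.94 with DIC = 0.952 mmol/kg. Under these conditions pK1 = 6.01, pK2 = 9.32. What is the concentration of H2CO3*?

α₀ = 1 / (1 + K1/[H⁺] + K1K2/[H⁺]²) = 1 / (1 + 10^+1.93 + 10^+0.55)
   = 1 / (1 + 85.114 + 3.5481) = 1/89.662 = 0.01115
[CO2*] = α₀ × DIC = 0.01115 × 0.952 = 0.0106 mmol/kg = 10.6 μmol/kg

[CO2*] = 10.6 μmol/kg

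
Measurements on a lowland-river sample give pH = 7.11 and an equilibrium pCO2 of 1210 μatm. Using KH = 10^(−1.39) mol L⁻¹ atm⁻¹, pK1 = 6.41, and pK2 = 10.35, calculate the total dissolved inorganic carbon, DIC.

[CO2*] = KH · pCO2 = 10^(−1.39) × 1210×10^-6 = 4.929×10^-5 mol/L
α₀ = 1/(1 + K1/[H⁺] + K1K2/[H⁺]²) = 1/(1 + 10^+0.70 + 10^-2.54) = 0.1663
DIC = [CO2*]/α₀ = 4.929×10^-5 / 0.1663 = 0.296 mmol/L

DIC = 0.296 mmol/L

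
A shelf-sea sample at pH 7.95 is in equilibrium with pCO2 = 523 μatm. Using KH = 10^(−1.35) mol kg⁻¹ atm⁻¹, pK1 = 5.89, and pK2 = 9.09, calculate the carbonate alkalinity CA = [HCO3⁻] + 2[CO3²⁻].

CA = 3.07 mmol/kg

[CO2*] = KH · pCO2 = 10^(−1.35) × 523×10^-6 = 2.336×10^-5 mol/kg
α₀ = 1/(1 + K1/[H⁺] + K1K2/[H⁺]²) = 1/(1 + 10^+2.06 + 10^+0.92) = 0.008056
DIC = [CO2*]/α₀ = 2.336×10^-5 / 0.008056 = 2.900 mmol/kg
CA = (α₁ + 2α₂)·DIC = (0.9249 + 2×0.06701) × 2.900 = 3.07 mmol/kg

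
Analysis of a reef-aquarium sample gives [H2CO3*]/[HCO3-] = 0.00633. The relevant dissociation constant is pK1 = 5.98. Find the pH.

From K1 = [H⁺][HCO3-]/[H2CO3*]:  pH = pK1 − log₁₀([H2CO3*]/[HCO3-])
log₁₀(0.00633) = -2.199
pH = 5.98 − (-2.199) = 8.18

pH = 8.18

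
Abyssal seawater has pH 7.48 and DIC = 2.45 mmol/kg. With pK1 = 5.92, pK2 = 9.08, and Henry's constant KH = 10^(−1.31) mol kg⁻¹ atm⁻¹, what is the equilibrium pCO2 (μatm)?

α₀ = 1 / (1 + K1/[H⁺] + K1K2/[H⁺]²) = 1 / (1 + 10^+1.56 + 10^-0.04)
   = 1 / (1 + 36.308 + 0.91201) = 1/38.220 = 0.02616
[CO2*] = α₀ × DIC = 0.02616 × 2.45 = 0.06410 mmol/kg
pCO2 = [CO2*]/KH = 6.410×10^-5 / 4.898×10^-2 = 1310 μatm

pCO2 = 1310 μatm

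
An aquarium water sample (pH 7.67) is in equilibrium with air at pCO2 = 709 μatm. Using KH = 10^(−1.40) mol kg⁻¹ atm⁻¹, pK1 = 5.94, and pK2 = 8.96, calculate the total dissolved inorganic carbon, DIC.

DIC = 1.62 mmol/kg

[CO2*] = KH · pCO2 = 10^(−1.40) × 709×10^-6 = 2.823×10^-5 mol/kg
α₀ = 1/(1 + K1/[H⁺] + K1K2/[H⁺]²) = 1/(1 + 10^+1.73 + 10^+0.44) = 0.01740
DIC = [CO2*]/α₀ = 2.823×10^-5 / 0.01740 = 1.62 mmol/kg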